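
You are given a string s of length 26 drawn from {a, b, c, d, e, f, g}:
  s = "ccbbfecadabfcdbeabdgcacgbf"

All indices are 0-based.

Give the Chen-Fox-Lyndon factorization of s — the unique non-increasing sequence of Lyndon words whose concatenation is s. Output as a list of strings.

["c", "c", "bbfec", "ad", "abfcdbe", "abdgcacgbf"]

emit factor 1: 'c' (i=0, period=1)
emit factor 2: 'c' (i=1, period=1)
emit factor 3: 'bbfec' (i=2, period=5)
emit factor 4: 'ad' (i=7, period=2)
emit factor 5: 'abfcdbe' (i=9, period=7)
emit factor 6: 'abdgcacgbf' (i=16, period=10)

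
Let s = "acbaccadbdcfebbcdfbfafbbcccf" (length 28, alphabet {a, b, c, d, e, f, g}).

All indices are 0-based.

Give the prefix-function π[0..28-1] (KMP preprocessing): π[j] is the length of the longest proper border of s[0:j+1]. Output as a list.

π[0] = 0
j=1 s[j]='c': π[1]=0 (border '')
j=2 s[j]='b': π[2]=0 (border '')
j=3 s[j]='a': π[3]=1 (border 'a')
j=4 s[j]='c': π[4]=2 (border 'ac')
j=5 s[j]='c': k: 2→0; π[5]=0 (border '')
j=6 s[j]='a': π[6]=1 (border 'a')
j=7 s[j]='d': k: 1→0; π[7]=0 (border '')
j=8 s[j]='b': π[8]=0 (border '')
j=9 s[j]='d': π[9]=0 (border '')
j=10 s[j]='c': π[10]=0 (border '')
j=11 s[j]='f': π[11]=0 (border '')
j=12 s[j]='e': π[12]=0 (border '')
j=13 s[j]='b': π[13]=0 (border '')
j=14 s[j]='b': π[14]=0 (border '')
j=15 s[j]='c': π[15]=0 (border '')
j=16 s[j]='d': π[16]=0 (border '')
j=17 s[j]='f': π[17]=0 (border '')
j=18 s[j]='b': π[18]=0 (border '')
j=19 s[j]='f': π[19]=0 (border '')
j=20 s[j]='a': π[20]=1 (border 'a')
j=21 s[j]='f': k: 1→0; π[21]=0 (border '')
j=22 s[j]='b': π[22]=0 (border '')
j=23 s[j]='b': π[23]=0 (border '')
j=24 s[j]='c': π[24]=0 (border '')
j=25 s[j]='c': π[25]=0 (border '')
j=26 s[j]='c': π[26]=0 (border '')
j=27 s[j]='f': π[27]=0 (border '')

[0, 0, 0, 1, 2, 0, 1, 0, 0, 0, 0, 0, 0, 0, 0, 0, 0, 0, 0, 0, 1, 0, 0, 0, 0, 0, 0, 0]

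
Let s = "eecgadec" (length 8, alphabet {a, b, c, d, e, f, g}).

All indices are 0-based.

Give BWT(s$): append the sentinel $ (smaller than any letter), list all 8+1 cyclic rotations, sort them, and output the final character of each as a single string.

rank  rotation   last
    0  $eecgadec  c
    1  adec$eecg  g
    2  c$eecgade  e
    3  cgadec$ee  e
    4  dec$eecga  a
    5  ec$eecgad  d
    6  ecgadec$e  e
    7  eecgadec$  $
    8  gadec$eec  c

cgeeade$c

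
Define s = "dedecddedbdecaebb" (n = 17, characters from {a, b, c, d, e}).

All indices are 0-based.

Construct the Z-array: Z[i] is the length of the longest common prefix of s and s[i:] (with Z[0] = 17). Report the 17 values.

[17, 0, 2, 0, 0, 1, 3, 0, 1, 0, 2, 0, 0, 0, 0, 0, 0]

Z[0]=17
i=1: fresh scan; Z[1]=0
i=2: fresh scan; Z[2]=2 scan→box=[2,4)
i=3: min(r-i=1, Z[1]=0)=0; Z[3]=0
i=4: fresh scan; Z[4]=0
i=5: fresh scan; Z[5]=1 scan→box=[5,6)
i=6: fresh scan; Z[6]=3 scan→box=[6,9)
i=7: min(r-i=2, Z[1]=0)=0; Z[7]=0
i=8: min(r-i=1, Z[2]=2)=1; Z[8]=1
i=9: fresh scan; Z[9]=0
i=10: fresh scan; Z[10]=2 scan→box=[10,12)
i=11: min(r-i=1, Z[1]=0)=0; Z[11]=0
i=12: fresh scan; Z[12]=0
i=13: fresh scan; Z[13]=0
i=14: fresh scan; Z[14]=0
i=15: fresh scan; Z[15]=0
i=16: fresh scan; Z[16]=0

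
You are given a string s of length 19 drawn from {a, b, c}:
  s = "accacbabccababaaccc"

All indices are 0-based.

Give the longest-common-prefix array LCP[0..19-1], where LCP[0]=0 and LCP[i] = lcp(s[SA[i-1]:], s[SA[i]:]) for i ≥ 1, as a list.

sorted suffixes:
  #0 SA[0]=14  'aaccc'
  #1 SA[1]=12  'abaaccc'
  #2 SA[2]=10  'ababaaccc'
  #3 SA[3]=6  'abccababaaccc'
  #4 SA[4]=3  'acbabccababaaccc'
  #5 SA[5]=0  'accacbabccababaaccc'
  #6 SA[6]=15  'accc'
  #7 SA[7]=13  'baaccc'
  #8 SA[8]=11  'babaaccc'
  #9 SA[9]=5  'babccababaaccc'
  #10 SA[10]=7  'bccababaaccc'
  #11 SA[11]=18  'c'
  #12 SA[12]=9  'cababaaccc'
  #13 SA[13]=2  'cacbabccababaaccc'
  #14 SA[14]=4  'cbabccababaaccc'
  #15 SA[15]=17  'cc'
  #16 SA[16]=8  'ccababaaccc'
  #17 SA[17]=1  'ccacbabccababaaccc'
  #18 SA[18]=16  'ccc'

SA = [14, 12, 10, 6, 3, 0, 15, 13, 11, 5, 7, 18, 9, 2, 4, 17, 8, 1, 16]
i: (SA[i-1],SA[i]) lcp shared
  1: (14,12) 1 'a'
  2: (12,10) 3 'aba'
  3: (10,6) 2 'ab'
  4: (6,3) 1 'a'
  5: (3,0) 2 'ac'
  6: (0,15) 3 'acc'
  7: (15,13) 0 ''
  8: (13,11) 2 'ba'
  9: (11,5) 3 'bab'
  10: (5,7) 1 'b'
  11: (7,18) 0 ''
  12: (18,9) 1 'c'
  13: (9,2) 2 'ca'
  14: (2,4) 1 'c'
  15: (4,17) 1 'c'
  16: (17,8) 2 'cc'
  17: (8,1) 3 'cca'
  18: (1,16) 2 'cc'

[0, 1, 3, 2, 1, 2, 3, 0, 2, 3, 1, 0, 1, 2, 1, 1, 2, 3, 2]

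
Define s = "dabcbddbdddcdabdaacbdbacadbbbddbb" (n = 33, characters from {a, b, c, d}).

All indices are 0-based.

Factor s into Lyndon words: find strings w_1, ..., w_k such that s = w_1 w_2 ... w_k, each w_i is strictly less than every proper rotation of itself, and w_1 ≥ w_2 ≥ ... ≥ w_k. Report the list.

emit factor 1: 'd' (i=0, period=1)
emit factor 2: 'abcbddbdddcdabd' (i=1, period=15)
emit factor 3: 'aacbdbacadbbbddbb' (i=16, period=17)

["d", "abcbddbdddcdabd", "aacbdbacadbbbddbb"]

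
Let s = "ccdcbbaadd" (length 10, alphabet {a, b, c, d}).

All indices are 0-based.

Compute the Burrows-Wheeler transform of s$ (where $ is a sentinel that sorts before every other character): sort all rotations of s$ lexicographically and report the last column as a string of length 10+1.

rank  rotation     last
    0  $ccdcbbaadd  d
    1  aadd$ccdcbb  b
    2  add$ccdcbba  a
    3  baadd$ccdcb  b
    4  bbaadd$ccdc  c
    5  cbbaadd$ccd  d
    6  ccdcbbaadd$  $
    7  cdcbbaadd$c  c
    8  d$ccdcbbaad  d
    9  dcbbaadd$cc  c
   10  dd$ccdcbbaa  a

dbabcd$cdca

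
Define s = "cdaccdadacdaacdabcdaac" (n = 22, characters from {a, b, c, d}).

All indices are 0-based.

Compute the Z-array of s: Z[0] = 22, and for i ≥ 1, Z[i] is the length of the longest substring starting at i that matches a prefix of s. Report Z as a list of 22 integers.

[22, 0, 0, 1, 3, 0, 0, 0, 0, 3, 0, 0, 0, 3, 0, 0, 0, 3, 0, 0, 0, 1]

Z[0]=22
i=1: i≥r, start 0; Z[1]=0
i=2: i≥r, start 0; Z[2]=0
i=3: i≥r, start 0; Z[3]=1 grow→box=[3,4)
i=4: i≥r, start 0; Z[4]=3 grow→box=[4,7)
i=5: min(r-i=2, Z[1]=0)=0; Z[5]=0
i=6: min(r-i=1, Z[2]=0)=0; Z[6]=0
i=7: i≥r, start 0; Z[7]=0
i=8: i≥r, start 0; Z[8]=0
i=9: i≥r, start 0; Z[9]=3 grow→box=[9,12)
i=10: min(r-i=2, Z[1]=0)=0; Z[10]=0
i=11: min(r-i=1, Z[2]=0)=0; Z[11]=0
i=12: i≥r, start 0; Z[12]=0
i=13: i≥r, start 0; Z[13]=3 grow→box=[13,16)
i=14: min(r-i=2, Z[1]=0)=0; Z[14]=0
i=15: min(r-i=1, Z[2]=0)=0; Z[15]=0
i=16: i≥r, start 0; Z[16]=0
i=17: i≥r, start 0; Z[17]=3 grow→box=[17,20)
i=18: min(r-i=2, Z[1]=0)=0; Z[18]=0
i=19: min(r-i=1, Z[2]=0)=0; Z[19]=0
i=20: i≥r, start 0; Z[20]=0
i=21: i≥r, start 0; Z[21]=1 grow→box=[21,22)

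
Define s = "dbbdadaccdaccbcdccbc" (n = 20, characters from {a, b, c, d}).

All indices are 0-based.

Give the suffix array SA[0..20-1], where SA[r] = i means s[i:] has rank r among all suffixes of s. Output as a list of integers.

rank | idx | suffix
   0 |  10 | accbcdccbc
   1 |   6 | accdaccbcdccbc
   2 |   4 | adaccdaccbcdccbc
   3 |   1 | bbdadaccdaccbcdccbc
   4 |  18 | bc
   5 |  13 | bcdccbc
   6 |   2 | bdadaccdaccbcdccbc
   7 |  19 | c
   8 |  17 | cbc
   9 |  12 | cbcdccbc
  10 |  16 | ccbc
  11 |  11 | ccbcdccbc
  12 |   7 | ccdaccbcdccbc
  13 |   8 | cdaccbcdccbc
  14 |  14 | cdccbc
  15 |   9 | daccbcdccbc
  16 |   5 | daccdaccbcdccbc
  17 |   3 | dadaccdaccbcdccbc
  18 |   0 | dbbdadaccdaccbcdccbc
  19 |  15 | dccbc

[10, 6, 4, 1, 18, 13, 2, 19, 17, 12, 16, 11, 7, 8, 14, 9, 5, 3, 0, 15]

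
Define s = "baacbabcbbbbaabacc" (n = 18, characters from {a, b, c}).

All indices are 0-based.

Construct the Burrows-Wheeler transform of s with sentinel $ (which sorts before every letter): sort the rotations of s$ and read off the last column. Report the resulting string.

cbbababb$cabbcacaba

rank  rotation             last
    0  $baacbabcbbbbaabacc  c
    1  aabacc$baacbabcbbbb  b
    2  aacbabcbbbbaabacc$b  b
    3  abacc$baacbabcbbbba  a
    4  abcbbbbaabacc$baacb  b
    5  acbabcbbbbaabacc$ba  a
    6  acc$baacbabcbbbbaab  b
    7  baabacc$baacbabcbbb  b
    8  baacbabcbbbbaabacc$  $
    9  babcbbbbaabacc$baac  c
   10  bacc$baacbabcbbbbaa  a
   11  bbaabacc$baacbabcbb  b
   12  bbbaabacc$baacbabcb  b
   13  bbbbaabacc$baacbabc  c
   14  bcbbbbaabacc$baacba  a
   15  c$baacbabcbbbbaabac  c
   16  cbabcbbbbaabacc$baa  a
   17  cbbbbaabacc$baacbab  b
   18  cc$baacbabcbbbbaaba  a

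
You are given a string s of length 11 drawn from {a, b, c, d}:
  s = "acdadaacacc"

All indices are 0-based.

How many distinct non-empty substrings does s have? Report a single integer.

55

rank | idx | suffix
   0 |   5 | aacacc
   1 |   6 | acacc
   2 |   8 | acc
   3 |   0 | acdadaacacc
   4 |   3 | adaacacc
   5 |  10 | c
   6 |   7 | cacc
   7 |   9 | cc
   8 |   1 | cdadaacacc
   9 |   4 | daacacc
  10 |   2 | dadaacacc

SA = [5, 6, 8, 0, 3, 10, 7, 9, 1, 4, 2]
i: (SA[i-1],SA[i]) lcp shared
  1: (5,6) 1 'a'
  2: (6,8) 2 'ac'
  3: (8,0) 2 'ac'
  4: (0,3) 1 'a'
  5: (3,10) 0 ''
  6: (10,7) 1 'c'
  7: (7,9) 1 'c'
  8: (9,1) 1 'c'
  9: (1,4) 0 ''
  10: (4,2) 2 'da'

n(n+1)/2 = 11·12/2 = 66
Σ LCP = 0 + 1 + 2 + 2 + 1 + 0 + 1 + 1 + 1 + 0 + 2 = 11
distinct = 66 − 11 = 55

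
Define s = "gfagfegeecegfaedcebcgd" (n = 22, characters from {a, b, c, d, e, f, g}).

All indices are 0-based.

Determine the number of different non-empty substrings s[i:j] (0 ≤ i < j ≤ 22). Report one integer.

232

sorted suffixes:
  #0 SA[0]=13  'aedcebcgd'
  #1 SA[1]=2  'agfegeecegfaedcebcgd'
  #2 SA[2]=18  'bcgd'
  #3 SA[3]=16  'cebcgd'
  #4 SA[4]=9  'cegfaedcebcgd'
  #5 SA[5]=19  'cgd'
  #6 SA[6]=21  'd'
  #7 SA[7]=15  'dcebcgd'
  #8 SA[8]=17  'ebcgd'
  #9 SA[9]=8  'ecegfaedcebcgd'
  #10 SA[10]=14  'edcebcgd'
  #11 SA[11]=7  'eecegfaedcebcgd'
  #12 SA[12]=5  'egeecegfaedcebcgd'
  #13 SA[13]=10  'egfaedcebcgd'
  #14 SA[14]=12  'faedcebcgd'
  #15 SA[15]=1  'fagfegeecegfaedcebcgd'
  #16 SA[16]=4  'fegeecegfaedcebcgd'
  #17 SA[17]=20  'gd'
  #18 SA[18]=6  'geecegfaedcebcgd'
  #19 SA[19]=11  'gfaedcebcgd'
  #20 SA[20]=0  'gfagfegeecegfaedcebcgd'
  #21 SA[21]=3  'gfegeecegfaedcebcgd'

SA = [13, 2, 18, 16, 9, 19, 21, 15, 17, 8, 14, 7, 5, 10, 12, 1, 4, 20, 6, 11, 0, 3]
rank  pair      lcp
   1  s[13:],s[2:]  1  'a'
   2  s[2:],s[18:]  0  ''
   3  s[18:],s[16:]  0  ''
   4  s[16:],s[9:]  2  'ce'
   5  s[9:],s[19:]  1  'c'
   6  s[19:],s[21:]  0  ''
   7  s[21:],s[15:]  1  'd'
   8  s[15:],s[17:]  0  ''
   9  s[17:],s[8:]  1  'e'
  10  s[8:],s[14:]  1  'e'
  11  s[14:],s[7:]  1  'e'
  12  s[7:],s[5:]  1  'e'
  13  s[5:],s[10:]  2  'eg'
  14  s[10:],s[12:]  0  ''
  15  s[12:],s[1:]  2  'fa'
  16  s[1:],s[4:]  1  'f'
  17  s[4:],s[20:]  0  ''
  18  s[20:],s[6:]  1  'g'
  19  s[6:],s[11:]  1  'g'
  20  s[11:],s[0:]  3  'gfa'
  21  s[0:],s[3:]  2  'gf'

n(n+1)/2 = 22·23/2 = 253
Σ LCP = 0 + 1 + 0 + 0 + 2 + 1 + 0 + 1 + 0 + 1 + 1 + 1 + 1 + 2 + 0 + 2 + 1 + 0 + 1 + 1 + 3 + 2 = 21
distinct = 253 − 21 = 232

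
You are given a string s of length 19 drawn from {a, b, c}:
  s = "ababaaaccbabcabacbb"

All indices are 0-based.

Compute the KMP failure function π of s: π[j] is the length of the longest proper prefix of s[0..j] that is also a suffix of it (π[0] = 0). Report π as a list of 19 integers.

[0, 0, 1, 2, 3, 1, 1, 0, 0, 0, 1, 2, 0, 1, 2, 3, 0, 0, 0]

π[0] = 0
j=1 s[j]='b': π[1]=0 (border '')
j=2 s[j]='a': π[2]=1 (border 'a')
j=3 s[j]='b': π[3]=2 (border 'ab')
j=4 s[j]='a': π[4]=3 (border 'aba')
j=5 s[j]='a': k: 3→1→0; π[5]=1 (border 'a')
j=6 s[j]='a': k: 1→0; π[6]=1 (border 'a')
j=7 s[j]='c': k: 1→0; π[7]=0 (border '')
j=8 s[j]='c': π[8]=0 (border '')
j=9 s[j]='b': π[9]=0 (border '')
j=10 s[j]='a': π[10]=1 (border 'a')
j=11 s[j]='b': π[11]=2 (border 'ab')
j=12 s[j]='c': k: 2→0; π[12]=0 (border '')
j=13 s[j]='a': π[13]=1 (border 'a')
j=14 s[j]='b': π[14]=2 (border 'ab')
j=15 s[j]='a': π[15]=3 (border 'aba')
j=16 s[j]='c': k: 3→1→0; π[16]=0 (border '')
j=17 s[j]='b': π[17]=0 (border '')
j=18 s[j]='b': π[18]=0 (border '')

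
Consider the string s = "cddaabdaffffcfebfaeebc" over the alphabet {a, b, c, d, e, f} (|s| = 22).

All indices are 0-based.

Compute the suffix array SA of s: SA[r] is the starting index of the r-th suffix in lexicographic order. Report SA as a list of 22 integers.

rank→(start, suffix):
  0 → (3, 'aabdaffffcfebfaeebc')
  1 → (4, 'abdaffffcfebfaeebc')
  2 → (17, 'aeebc')
  3 → (7, 'affffcfebfaeebc')
  4 → (20, 'bc')
  5 → (5, 'bdaffffcfebfaeebc')
  6 → (15, 'bfaeebc')
  7 → (21, 'c')
  8 → (0, 'cddaabdaffffcfebfaeebc')
  9 → (12, 'cfebfaeebc')
  10 → (2, 'daabdaffffcfebfaeebc')
  11 → (6, 'daffffcfebfaeebc')
  12 → (1, 'ddaabdaffffcfebfaeebc')
  13 → (19, 'ebc')
  14 → (14, 'ebfaeebc')
  15 → (18, 'eebc')
  16 → (16, 'faeebc')
  17 → (11, 'fcfebfaeebc')
  18 → (13, 'febfaeebc')
  19 → (10, 'ffcfebfaeebc')
  20 → (9, 'fffcfebfaeebc')
  21 → (8, 'ffffcfebfaeebc')

[3, 4, 17, 7, 20, 5, 15, 21, 0, 12, 2, 6, 1, 19, 14, 18, 16, 11, 13, 10, 9, 8]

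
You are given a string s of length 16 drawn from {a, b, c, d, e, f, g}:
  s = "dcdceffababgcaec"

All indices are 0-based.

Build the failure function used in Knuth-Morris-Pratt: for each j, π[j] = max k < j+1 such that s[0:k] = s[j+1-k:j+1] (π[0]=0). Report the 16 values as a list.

π[0] = 0
j=1 s[j]='c': π[1]=0 (border '')
j=2 s[j]='d': π[2]=1 (border 'd')
j=3 s[j]='c': π[3]=2 (border 'dc')
j=4 s[j]='e': k: 2→0; π[4]=0 (border '')
j=5 s[j]='f': π[5]=0 (border '')
j=6 s[j]='f': π[6]=0 (border '')
j=7 s[j]='a': π[7]=0 (border '')
j=8 s[j]='b': π[8]=0 (border '')
j=9 s[j]='a': π[9]=0 (border '')
j=10 s[j]='b': π[10]=0 (border '')
j=11 s[j]='g': π[11]=0 (border '')
j=12 s[j]='c': π[12]=0 (border '')
j=13 s[j]='a': π[13]=0 (border '')
j=14 s[j]='e': π[14]=0 (border '')
j=15 s[j]='c': π[15]=0 (border '')

[0, 0, 1, 2, 0, 0, 0, 0, 0, 0, 0, 0, 0, 0, 0, 0]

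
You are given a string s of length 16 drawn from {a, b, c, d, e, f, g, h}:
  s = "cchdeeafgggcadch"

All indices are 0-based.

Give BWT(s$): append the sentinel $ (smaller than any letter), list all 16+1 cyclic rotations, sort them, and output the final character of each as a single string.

hceg$dcahedaggfcc

rank  rotation           last
    0  $cchdeeafgggcadch  h
    1  adch$cchdeeafgggc  c
    2  afgggcadch$cchdee  e
    3  cadch$cchdeeafggg  g
    4  cchdeeafgggcadch$  $
    5  ch$cchdeeafgggcad  d
    6  chdeeafgggcadch$c  c
    7  dch$cchdeeafgggca  a
    8  deeafgggcadch$cch  h
    9  eafgggcadch$cchde  e
   10  eeafgggcadch$cchd  d
   11  fgggcadch$cchdeea  a
   12  gcadch$cchdeeafgg  g
   13  ggcadch$cchdeeafg  g
   14  gggcadch$cchdeeaf  f
   15  h$cchdeeafgggcadc  c
   16  hdeeafgggcadch$cc  c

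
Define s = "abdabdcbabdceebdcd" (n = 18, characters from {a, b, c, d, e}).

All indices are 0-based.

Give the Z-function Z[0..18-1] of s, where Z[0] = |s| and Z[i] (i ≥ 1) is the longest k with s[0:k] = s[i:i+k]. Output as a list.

[18, 0, 0, 3, 0, 0, 0, 0, 3, 0, 0, 0, 0, 0, 0, 0, 0, 0]

Z[0]=18
i=1: outside box; Z[1]=0
i=2: outside box; Z[2]=0
i=3: outside box; Z[3]=3 grow→box=[3,6)
i=4: min(r-i=2, Z[1]=0)=0; Z[4]=0
i=5: min(r-i=1, Z[2]=0)=0; Z[5]=0
i=6: outside box; Z[6]=0
i=7: outside box; Z[7]=0
i=8: outside box; Z[8]=3 grow→box=[8,11)
i=9: min(r-i=2, Z[1]=0)=0; Z[9]=0
i=10: min(r-i=1, Z[2]=0)=0; Z[10]=0
i=11: outside box; Z[11]=0
i=12: outside box; Z[12]=0
i=13: outside box; Z[13]=0
i=14: outside box; Z[14]=0
i=15: outside box; Z[15]=0
i=16: outside box; Z[16]=0
i=17: outside box; Z[17]=0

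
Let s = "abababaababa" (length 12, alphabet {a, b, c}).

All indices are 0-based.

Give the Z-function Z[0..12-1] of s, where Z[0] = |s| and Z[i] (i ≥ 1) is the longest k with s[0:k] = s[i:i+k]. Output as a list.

Z[0]=12
i=1: outside box; Z[1]=0
i=2: outside box; Z[2]=5 extend→box=[2,7)
i=3: min(r-i=4, Z[1]=0)=0; Z[3]=0
i=4: min(r-i=3, Z[2]=5)=3; Z[4]=3
i=5: min(r-i=2, Z[3]=0)=0; Z[5]=0
i=6: min(r-i=1, Z[4]=3)=1; Z[6]=1
i=7: outside box; Z[7]=5 extend→box=[7,12)
i=8: min(r-i=4, Z[1]=0)=0; Z[8]=0
i=9: min(r-i=3, Z[2]=5)=3; Z[9]=3
i=10: min(r-i=2, Z[3]=0)=0; Z[10]=0
i=11: min(r-i=1, Z[4]=3)=1; Z[11]=1

[12, 0, 5, 0, 3, 0, 1, 5, 0, 3, 0, 1]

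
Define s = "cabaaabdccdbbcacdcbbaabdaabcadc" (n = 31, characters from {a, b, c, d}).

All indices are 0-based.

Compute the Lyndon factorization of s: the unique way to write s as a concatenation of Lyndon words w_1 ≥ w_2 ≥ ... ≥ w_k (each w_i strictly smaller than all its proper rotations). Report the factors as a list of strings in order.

emit factor 1: 'c' (i=0, period=1)
emit factor 2: 'ab' (i=1, period=2)
emit factor 3: 'aaabdccdbbcacdcbbaabdaabcadc' (i=3, period=28)

["c", "ab", "aaabdccdbbcacdcbbaabdaabcadc"]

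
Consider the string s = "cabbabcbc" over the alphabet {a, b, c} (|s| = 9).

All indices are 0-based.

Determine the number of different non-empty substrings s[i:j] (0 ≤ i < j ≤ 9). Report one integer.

37

rank | idx | suffix
   0 |   1 | abbabcbc
   1 |   4 | abcbc
   2 |   3 | babcbc
   3 |   2 | bbabcbc
   4 |   7 | bc
   5 |   5 | bcbc
   6 |   8 | c
   7 |   0 | cabbabcbc
   8 |   6 | cbc

SA = [1, 4, 3, 2, 7, 5, 8, 0, 6]
rank  pair      lcp
   1  s[1:],s[4:]  2  'ab'
   2  s[4:],s[3:]  0  ''
   3  s[3:],s[2:]  1  'b'
   4  s[2:],s[7:]  1  'b'
   5  s[7:],s[5:]  2  'bc'
   6  s[5:],s[8:]  0  ''
   7  s[8:],s[0:]  1  'c'
   8  s[0:],s[6:]  1  'c'

n(n+1)/2 = 9·10/2 = 45
Σ LCP = 0 + 2 + 0 + 1 + 1 + 2 + 0 + 1 + 1 = 8
distinct = 45 − 8 = 37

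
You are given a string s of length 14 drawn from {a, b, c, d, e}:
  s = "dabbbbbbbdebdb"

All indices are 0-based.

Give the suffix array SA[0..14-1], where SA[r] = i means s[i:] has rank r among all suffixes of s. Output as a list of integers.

[1, 13, 2, 3, 4, 5, 6, 7, 11, 8, 0, 12, 9, 10]

rank | idx | suffix
   0 |   1 | abbbbbbbdebdb
   1 |  13 | b
   2 |   2 | bbbbbbbdebdb
   3 |   3 | bbbbbbdebdb
   4 |   4 | bbbbbdebdb
   5 |   5 | bbbbdebdb
   6 |   6 | bbbdebdb
   7 |   7 | bbdebdb
   8 |  11 | bdb
   9 |   8 | bdebdb
  10 |   0 | dabbbbbbbdebdb
  11 |  12 | db
  12 |   9 | debdb
  13 |  10 | ebdb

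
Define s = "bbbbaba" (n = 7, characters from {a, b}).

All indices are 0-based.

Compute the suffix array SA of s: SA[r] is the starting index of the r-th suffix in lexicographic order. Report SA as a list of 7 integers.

[6, 4, 5, 3, 2, 1, 0]

rank | idx | suffix
   0 |   6 | a
   1 |   4 | aba
   2 |   5 | ba
   3 |   3 | baba
   4 |   2 | bbaba
   5 |   1 | bbbaba
   6 |   0 | bbbbaba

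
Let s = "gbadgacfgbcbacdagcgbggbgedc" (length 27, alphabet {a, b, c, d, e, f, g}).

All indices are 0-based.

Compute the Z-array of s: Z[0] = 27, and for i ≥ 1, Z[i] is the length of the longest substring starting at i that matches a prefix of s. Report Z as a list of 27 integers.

Z[0]=27
i=1: fresh scan; Z[1]=0
i=2: fresh scan; Z[2]=0
i=3: fresh scan; Z[3]=0
i=4: fresh scan; Z[4]=1 scan→box=[4,5)
i=5: fresh scan; Z[5]=0
i=6: fresh scan; Z[6]=0
i=7: fresh scan; Z[7]=0
i=8: fresh scan; Z[8]=2 scan→box=[8,10)
i=9: min(r-i=1, Z[1]=0)=0; Z[9]=0
i=10: fresh scan; Z[10]=0
i=11: fresh scan; Z[11]=0
i=12: fresh scan; Z[12]=0
i=13: fresh scan; Z[13]=0
i=14: fresh scan; Z[14]=0
i=15: fresh scan; Z[15]=0
i=16: fresh scan; Z[16]=1 scan→box=[16,17)
i=17: fresh scan; Z[17]=0
i=18: fresh scan; Z[18]=2 scan→box=[18,20)
i=19: min(r-i=1, Z[1]=0)=0; Z[19]=0
i=20: fresh scan; Z[20]=1 scan→box=[20,21)
i=21: fresh scan; Z[21]=2 scan→box=[21,23)
i=22: min(r-i=1, Z[1]=0)=0; Z[22]=0
i=23: fresh scan; Z[23]=1 scan→box=[23,24)
i=24: fresh scan; Z[24]=0
i=25: fresh scan; Z[25]=0
i=26: fresh scan; Z[26]=0

[27, 0, 0, 0, 1, 0, 0, 0, 2, 0, 0, 0, 0, 0, 0, 0, 1, 0, 2, 0, 1, 2, 0, 1, 0, 0, 0]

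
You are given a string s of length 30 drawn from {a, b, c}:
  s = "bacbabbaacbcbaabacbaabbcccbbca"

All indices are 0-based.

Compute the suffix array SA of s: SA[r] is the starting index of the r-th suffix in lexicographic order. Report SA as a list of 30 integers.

[29, 13, 19, 7, 14, 4, 20, 16, 1, 8, 12, 18, 6, 3, 15, 0, 5, 26, 21, 27, 10, 22, 28, 11, 17, 2, 25, 9, 24, 23]

rank | idx | suffix
   0 |  29 | a
   1 |  13 | aabacbaabbcccbbca
   2 |  19 | aabbcccbbca
   3 |   7 | aacbcbaabacbaabbcccbbca
   4 |  14 | abacbaabbcccbbca
   5 |   4 | abbaacbcbaabacbaabbcccbbca
   6 |  20 | abbcccbbca
   7 |  16 | acbaabbcccbbca
   8 |   1 | acbabbaacbcbaabacbaabbcccbbca
   9 |   8 | acbcbaabacbaabbcccbbca
  10 |  12 | baabacbaabbcccbbca
  11 |  18 | baabbcccbbca
  12 |   6 | baacbcbaabacbaabbcccbbca
  13 |   3 | babbaacbcbaabacbaabbcccbbca
  14 |  15 | bacbaabbcccbbca
  15 |   0 | bacbabbaacbcbaabacbaabbcccbbca
  16 |   5 | bbaacbcbaabacbaabbcccbbca
  17 |  26 | bbca
  18 |  21 | bbcccbbca
  19 |  27 | bca
  20 |  10 | bcbaabacbaabbcccbbca
  21 |  22 | bcccbbca
  22 |  28 | ca
  23 |  11 | cbaabacbaabbcccbbca
  24 |  17 | cbaabbcccbbca
  25 |   2 | cbabbaacbcbaabacbaabbcccbbca
  26 |  25 | cbbca
  27 |   9 | cbcbaabacbaabbcccbbca
  28 |  24 | ccbbca
  29 |  23 | cccbbca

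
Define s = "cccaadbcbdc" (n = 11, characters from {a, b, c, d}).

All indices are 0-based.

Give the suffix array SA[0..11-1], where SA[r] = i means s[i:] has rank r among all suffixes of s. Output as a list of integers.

[3, 4, 6, 8, 10, 2, 7, 1, 0, 5, 9]

rank→(start, suffix):
  0 → (3, 'aadbcbdc')
  1 → (4, 'adbcbdc')
  2 → (6, 'bcbdc')
  3 → (8, 'bdc')
  4 → (10, 'c')
  5 → (2, 'caadbcbdc')
  6 → (7, 'cbdc')
  7 → (1, 'ccaadbcbdc')
  8 → (0, 'cccaadbcbdc')
  9 → (5, 'dbcbdc')
  10 → (9, 'dc')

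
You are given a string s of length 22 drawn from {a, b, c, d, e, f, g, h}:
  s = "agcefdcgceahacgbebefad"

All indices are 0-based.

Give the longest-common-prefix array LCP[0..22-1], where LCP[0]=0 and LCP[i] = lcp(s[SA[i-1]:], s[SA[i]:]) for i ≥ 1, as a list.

rank | idx | suffix
   0 |  12 | acgbebefad
   1 |  20 | ad
   2 |   0 | agcefdcgceahacgbebefad
   3 |  10 | ahacgbebefad
   4 |  15 | bebefad
   5 |  17 | befad
   6 |   8 | ceahacgbebefad
   7 |   2 | cefdcgceahacgbebefad
   8 |  13 | cgbebefad
   9 |   6 | cgceahacgbebefad
  10 |  21 | d
  11 |   5 | dcgceahacgbebefad
  12 |   9 | eahacgbebefad
  13 |  16 | ebefad
  14 |  18 | efad
  15 |   3 | efdcgceahacgbebefad
  16 |  19 | fad
  17 |   4 | fdcgceahacgbebefad
  18 |  14 | gbebefad
  19 |   7 | gceahacgbebefad
  20 |   1 | gcefdcgceahacgbebefad
  21 |  11 | hacgbebefad

SA = [12, 20, 0, 10, 15, 17, 8, 2, 13, 6, 21, 5, 9, 16, 18, 3, 19, 4, 14, 7, 1, 11]
[i] adj suffixes → lcp
  [1] 12/20 → 1 ('a')
  [2] 20/0 → 1 ('a')
  [3] 0/10 → 1 ('a')
  [4] 10/15 → 0 ('')
  [5] 15/17 → 2 ('be')
  [6] 17/8 → 0 ('')
  [7] 8/2 → 2 ('ce')
  [8] 2/13 → 1 ('c')
  [9] 13/6 → 2 ('cg')
  [10] 6/21 → 0 ('')
  [11] 21/5 → 1 ('d')
  [12] 5/9 → 0 ('')
  [13] 9/16 → 1 ('e')
  [14] 16/18 → 1 ('e')
  [15] 18/3 → 2 ('ef')
  [16] 3/19 → 0 ('')
  [17] 19/4 → 1 ('f')
  [18] 4/14 → 0 ('')
  [19] 14/7 → 1 ('g')
  [20] 7/1 → 3 ('gce')
  [21] 1/11 → 0 ('')

[0, 1, 1, 1, 0, 2, 0, 2, 1, 2, 0, 1, 0, 1, 1, 2, 0, 1, 0, 1, 3, 0]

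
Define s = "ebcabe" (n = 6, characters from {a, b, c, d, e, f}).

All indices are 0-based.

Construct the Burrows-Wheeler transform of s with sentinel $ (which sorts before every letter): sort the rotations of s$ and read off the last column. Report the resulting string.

rank  rotation last
    0  $ebcabe  e
    1  abe$ebc  c
    2  bcabe$e  e
    3  be$ebca  a
    4  cabe$eb  b
    5  e$ebcab  b
    6  ebcabe$  $

eceabb$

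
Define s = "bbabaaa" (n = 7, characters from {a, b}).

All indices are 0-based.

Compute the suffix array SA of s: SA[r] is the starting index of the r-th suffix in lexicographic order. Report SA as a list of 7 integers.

[6, 5, 4, 2, 3, 1, 0]

rank | idx | suffix
   0 |   6 | a
   1 |   5 | aa
   2 |   4 | aaa
   3 |   2 | abaaa
   4 |   3 | baaa
   5 |   1 | babaaa
   6 |   0 | bbabaaa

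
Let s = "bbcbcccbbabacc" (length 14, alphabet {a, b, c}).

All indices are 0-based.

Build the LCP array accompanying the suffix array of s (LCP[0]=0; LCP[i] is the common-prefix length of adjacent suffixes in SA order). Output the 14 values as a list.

[0, 1, 0, 2, 1, 2, 1, 2, 0, 1, 2, 1, 2, 2]

sorted suffixes:
  #0 SA[0]=9  'abacc'
  #1 SA[1]=11  'acc'
  #2 SA[2]=8  'babacc'
  #3 SA[3]=10  'bacc'
  #4 SA[4]=7  'bbabacc'
  #5 SA[5]=0  'bbcbcccbbabacc'
  #6 SA[6]=1  'bcbcccbbabacc'
  #7 SA[7]=3  'bcccbbabacc'
  #8 SA[8]=13  'c'
  #9 SA[9]=6  'cbbabacc'
  #10 SA[10]=2  'cbcccbbabacc'
  #11 SA[11]=12  'cc'
  #12 SA[12]=5  'ccbbabacc'
  #13 SA[13]=4  'cccbbabacc'

SA = [9, 11, 8, 10, 7, 0, 1, 3, 13, 6, 2, 12, 5, 4]
[i] adj suffixes → lcp
  [1] 9/11 → 1 ('a')
  [2] 11/8 → 0 ('')
  [3] 8/10 → 2 ('ba')
  [4] 10/7 → 1 ('b')
  [5] 7/0 → 2 ('bb')
  [6] 0/1 → 1 ('b')
  [7] 1/3 → 2 ('bc')
  [8] 3/13 → 0 ('')
  [9] 13/6 → 1 ('c')
  [10] 6/2 → 2 ('cb')
  [11] 2/12 → 1 ('c')
  [12] 12/5 → 2 ('cc')
  [13] 5/4 → 2 ('cc')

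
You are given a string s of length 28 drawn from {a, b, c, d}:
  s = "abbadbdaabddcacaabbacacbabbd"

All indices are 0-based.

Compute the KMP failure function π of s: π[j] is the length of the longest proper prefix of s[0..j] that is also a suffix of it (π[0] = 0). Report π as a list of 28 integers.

[0, 0, 0, 1, 0, 0, 0, 1, 1, 2, 0, 0, 0, 1, 0, 1, 1, 2, 3, 4, 0, 1, 0, 0, 1, 2, 3, 0]

π[0] = 0
j=1 s[j]='b': π[1]=0 (border '')
j=2 s[j]='b': π[2]=0 (border '')
j=3 s[j]='a': π[3]=1 (border 'a')
j=4 s[j]='d': k: 1→0; π[4]=0 (border '')
j=5 s[j]='b': π[5]=0 (border '')
j=6 s[j]='d': π[6]=0 (border '')
j=7 s[j]='a': π[7]=1 (border 'a')
j=8 s[j]='a': k: 1→0; π[8]=1 (border 'a')
j=9 s[j]='b': π[9]=2 (border 'ab')
j=10 s[j]='d': k: 2→0; π[10]=0 (border '')
j=11 s[j]='d': π[11]=0 (border '')
j=12 s[j]='c': π[12]=0 (border '')
j=13 s[j]='a': π[13]=1 (border 'a')
j=14 s[j]='c': k: 1→0; π[14]=0 (border '')
j=15 s[j]='a': π[15]=1 (border 'a')
j=16 s[j]='a': k: 1→0; π[16]=1 (border 'a')
j=17 s[j]='b': π[17]=2 (border 'ab')
j=18 s[j]='b': π[18]=3 (border 'abb')
j=19 s[j]='a': π[19]=4 (border 'abba')
j=20 s[j]='c': k: 4→1→0; π[20]=0 (border '')
j=21 s[j]='a': π[21]=1 (border 'a')
j=22 s[j]='c': k: 1→0; π[22]=0 (border '')
j=23 s[j]='b': π[23]=0 (border '')
j=24 s[j]='a': π[24]=1 (border 'a')
j=25 s[j]='b': π[25]=2 (border 'ab')
j=26 s[j]='b': π[26]=3 (border 'abb')
j=27 s[j]='d': k: 3→0; π[27]=0 (border '')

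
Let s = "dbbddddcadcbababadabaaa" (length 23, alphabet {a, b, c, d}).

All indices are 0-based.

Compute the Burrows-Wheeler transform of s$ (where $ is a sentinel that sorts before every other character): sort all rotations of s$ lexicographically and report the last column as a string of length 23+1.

rank  rotation                  last
    0  $dbbddddcadcbababadabaaa  a
    1  a$dbbddddcadcbababadabaa  a
    2  aa$dbbddddcadcbababadaba  a
    3  aaa$dbbddddcadcbababadab  b
    4  abaaa$dbbddddcadcbababad  d
    5  ababadabaaa$dbbddddcadcb  b
    6  abadabaaa$dbbddddcadcbab  b
    7  adabaaa$dbbddddcadcbabab  b
    8  adcbababadabaaa$dbbddddc  c
    9  baaa$dbbddddcadcbababada  a
   10  bababadabaaa$dbbddddcadc  c
   11  babadabaaa$dbbddddcadcba  a
   12  badabaaa$dbbddddcadcbaba  a
   13  bbddddcadcbababadabaaa$d  d
   14  bddddcadcbababadabaaa$db  b
   15  cadcbababadabaaa$dbbdddd  d
   16  cbababadabaaa$dbbddddcad  d
   17  dabaaa$dbbddddcadcbababa  a
   18  dbbddddcadcbababadabaaa$  $
   19  dcadcbababadabaaa$dbbddd  d
   20  dcbababadabaaa$dbbddddca  a
   21  ddcadcbababadabaaa$dbbdd  d
   22  dddcadcbababadabaaa$dbbd  d
   23  ddddcadcbababadabaaa$dbb  b

aaabdbbbcacaadbdda$daddb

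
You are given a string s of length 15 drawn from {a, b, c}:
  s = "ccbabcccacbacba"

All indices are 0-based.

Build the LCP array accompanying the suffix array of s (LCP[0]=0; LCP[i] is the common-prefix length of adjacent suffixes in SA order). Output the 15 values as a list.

[0, 1, 1, 4, 0, 2, 2, 1, 0, 1, 3, 3, 1, 2, 2]

sorted suffixes:
  #0 SA[0]=14  'a'
  #1 SA[1]=3  'abcccacbacba'
  #2 SA[2]=11  'acba'
  #3 SA[3]=8  'acbacba'
  #4 SA[4]=13  'ba'
  #5 SA[5]=2  'babcccacbacba'
  #6 SA[6]=10  'bacba'
  #7 SA[7]=4  'bcccacbacba'
  #8 SA[8]=7  'cacbacba'
  #9 SA[9]=12  'cba'
  #10 SA[10]=1  'cbabcccacbacba'
  #11 SA[11]=9  'cbacba'
  #12 SA[12]=6  'ccacbacba'
  #13 SA[13]=0  'ccbabcccacbacba'
  #14 SA[14]=5  'cccacbacba'

SA = [14, 3, 11, 8, 13, 2, 10, 4, 7, 12, 1, 9, 6, 0, 5]
[i] adj suffixes → lcp
  [1] 14/3 → 1 ('a')
  [2] 3/11 → 1 ('a')
  [3] 11/8 → 4 ('acba')
  [4] 8/13 → 0 ('')
  [5] 13/2 → 2 ('ba')
  [6] 2/10 → 2 ('ba')
  [7] 10/4 → 1 ('b')
  [8] 4/7 → 0 ('')
  [9] 7/12 → 1 ('c')
  [10] 12/1 → 3 ('cba')
  [11] 1/9 → 3 ('cba')
  [12] 9/6 → 1 ('c')
  [13] 6/0 → 2 ('cc')
  [14] 0/5 → 2 ('cc')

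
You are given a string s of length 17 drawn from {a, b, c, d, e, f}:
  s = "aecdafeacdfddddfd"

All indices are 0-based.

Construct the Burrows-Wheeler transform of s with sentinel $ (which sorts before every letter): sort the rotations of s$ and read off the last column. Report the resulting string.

de$deafcfdddcfadda

rank  rotation            last
    0  $aecdafeacdfddddfd  d
    1  acdfddddfd$aecdafe  e
    2  aecdafeacdfddddfd$  $
    3  afeacdfddddfd$aecd  d
    4  cdafeacdfddddfd$ae  e
    5  cdfddddfd$aecdafea  a
    6  d$aecdafeacdfddddf  f
    7  dafeacdfddddfd$aec  c
    8  ddddfd$aecdafeacdf  f
    9  dddfd$aecdafeacdfd  d
   10  ddfd$aecdafeacdfdd  d
   11  dfd$aecdafeacdfddd  d
   12  dfddddfd$aecdafeac  c
   13  eacdfddddfd$aecdaf  f
   14  ecdafeacdfddddfd$a  a
   15  fd$aecdafeacdfdddd  d
   16  fddddfd$aecdafeacd  d
   17  feacdfddddfd$aecda  a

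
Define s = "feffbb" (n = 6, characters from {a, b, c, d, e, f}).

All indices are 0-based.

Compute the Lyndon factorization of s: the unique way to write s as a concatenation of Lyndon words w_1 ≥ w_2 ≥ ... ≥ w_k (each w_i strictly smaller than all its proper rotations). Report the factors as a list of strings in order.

["f", "eff", "b", "b"]

emit factor 1: 'f' (i=0, period=1)
emit factor 2: 'eff' (i=1, period=3)
emit factor 3: 'b' (i=4, period=1)
emit factor 4: 'b' (i=5, period=1)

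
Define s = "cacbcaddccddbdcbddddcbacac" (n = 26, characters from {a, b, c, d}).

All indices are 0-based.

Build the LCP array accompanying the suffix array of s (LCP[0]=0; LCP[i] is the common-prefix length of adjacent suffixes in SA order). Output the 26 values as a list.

[0, 2, 2, 1, 0, 1, 1, 2, 0, 1, 3, 2, 1, 2, 2, 1, 1, 0, 1, 3, 2, 1, 2, 3, 2, 3]

rank→(start, suffix):
  0 → (24, 'ac')
  1 → (22, 'acac')
  2 → (1, 'acbcaddccddbdcbddddcbacac')
  3 → (5, 'addccddbdcbddddcbacac')
  4 → (21, 'bacac')
  5 → (3, 'bcaddccddbdcbddddcbacac')
  6 → (12, 'bdcbddddcbacac')
  7 → (15, 'bddddcbacac')
  8 → (25, 'c')
  9 → (23, 'cac')
  10 → (0, 'cacbcaddccddbdcbddddcbacac')
  11 → (4, 'caddccddbdcbddddcbacac')
  12 → (20, 'cbacac')
  13 → (2, 'cbcaddccddbdcbddddcbacac')
  14 → (14, 'cbddddcbacac')
  15 → (8, 'ccddbdcbddddcbacac')
  16 → (9, 'cddbdcbddddcbacac')
  17 → (11, 'dbdcbddddcbacac')
  18 → (19, 'dcbacac')
  19 → (13, 'dcbddddcbacac')
  20 → (7, 'dccddbdcbddddcbacac')
  21 → (10, 'ddbdcbddddcbacac')
  22 → (18, 'ddcbacac')
  23 → (6, 'ddccddbdcbddddcbacac')
  24 → (17, 'dddcbacac')
  25 → (16, 'ddddcbacac')

SA = [24, 22, 1, 5, 21, 3, 12, 15, 25, 23, 0, 4, 20, 2, 14, 8, 9, 11, 19, 13, 7, 10, 18, 6, 17, 16]
[i] adj suffixes → lcp
  [1] 24/22 → 2 ('ac')
  [2] 22/1 → 2 ('ac')
  [3] 1/5 → 1 ('a')
  [4] 5/21 → 0 ('')
  [5] 21/3 → 1 ('b')
  [6] 3/12 → 1 ('b')
  [7] 12/15 → 2 ('bd')
  [8] 15/25 → 0 ('')
  [9] 25/23 → 1 ('c')
  [10] 23/0 → 3 ('cac')
  [11] 0/4 → 2 ('ca')
  [12] 4/20 → 1 ('c')
  [13] 20/2 → 2 ('cb')
  [14] 2/14 → 2 ('cb')
  [15] 14/8 → 1 ('c')
  [16] 8/9 → 1 ('c')
  [17] 9/11 → 0 ('')
  [18] 11/19 → 1 ('d')
  [19] 19/13 → 3 ('dcb')
  [20] 13/7 → 2 ('dc')
  [21] 7/10 → 1 ('d')
  [22] 10/18 → 2 ('dd')
  [23] 18/6 → 3 ('ddc')
  [24] 6/17 → 2 ('dd')
  [25] 17/16 → 3 ('ddd')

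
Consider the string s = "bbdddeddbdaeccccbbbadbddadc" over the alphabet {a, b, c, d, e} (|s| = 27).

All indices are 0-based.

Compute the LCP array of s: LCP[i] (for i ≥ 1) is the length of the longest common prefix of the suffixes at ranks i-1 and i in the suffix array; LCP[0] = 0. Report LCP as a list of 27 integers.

sorted suffixes:
  #0 SA[0]=19  'adbddadc'
  #1 SA[1]=24  'adc'
  #2 SA[2]=10  'aeccccbbbadbddadc'
  #3 SA[3]=18  'badbddadc'
  #4 SA[4]=17  'bbadbddadc'
  #5 SA[5]=16  'bbbadbddadc'
  #6 SA[6]=0  'bbdddeddbdaeccccbbbadbddadc'
  #7 SA[7]=8  'bdaeccccbbbadbddadc'
  #8 SA[8]=21  'bddadc'
  #9 SA[9]=1  'bdddeddbdaeccccbbbadbddadc'
  #10 SA[10]=26  'c'
  #11 SA[11]=15  'cbbbadbddadc'
  #12 SA[12]=14  'ccbbbadbddadc'
  #13 SA[13]=13  'cccbbbadbddadc'
  #14 SA[14]=12  'ccccbbbadbddadc'
  #15 SA[15]=23  'dadc'
  #16 SA[16]=9  'daeccccbbbadbddadc'
  #17 SA[17]=7  'dbdaeccccbbbadbddadc'
  #18 SA[18]=20  'dbddadc'
  #19 SA[19]=25  'dc'
  #20 SA[20]=22  'ddadc'
  #21 SA[21]=6  'ddbdaeccccbbbadbddadc'
  #22 SA[22]=2  'dddeddbdaeccccbbbadbddadc'
  #23 SA[23]=3  'ddeddbdaeccccbbbadbddadc'
  #24 SA[24]=4  'deddbdaeccccbbbadbddadc'
  #25 SA[25]=11  'eccccbbbadbddadc'
  #26 SA[26]=5  'eddbdaeccccbbbadbddadc'

SA = [19, 24, 10, 18, 17, 16, 0, 8, 21, 1, 26, 15, 14, 13, 12, 23, 9, 7, 20, 25, 22, 6, 2, 3, 4, 11, 5]
i: (SA[i-1],SA[i]) lcp shared
  1: (19,24) 2 'ad'
  2: (24,10) 1 'a'
  3: (10,18) 0 ''
  4: (18,17) 1 'b'
  5: (17,16) 2 'bb'
  6: (16,0) 2 'bb'
  7: (0,8) 1 'b'
  8: (8,21) 2 'bd'
  9: (21,1) 3 'bdd'
  10: (1,26) 0 ''
  11: (26,15) 1 'c'
  12: (15,14) 1 'c'
  13: (14,13) 2 'cc'
  14: (13,12) 3 'ccc'
  15: (12,23) 0 ''
  16: (23,9) 2 'da'
  17: (9,7) 1 'd'
  18: (7,20) 3 'dbd'
  19: (20,25) 1 'd'
  20: (25,22) 1 'd'
  21: (22,6) 2 'dd'
  22: (6,2) 2 'dd'
  23: (2,3) 2 'dd'
  24: (3,4) 1 'd'
  25: (4,11) 0 ''
  26: (11,5) 1 'e'

[0, 2, 1, 0, 1, 2, 2, 1, 2, 3, 0, 1, 1, 2, 3, 0, 2, 1, 3, 1, 1, 2, 2, 2, 1, 0, 1]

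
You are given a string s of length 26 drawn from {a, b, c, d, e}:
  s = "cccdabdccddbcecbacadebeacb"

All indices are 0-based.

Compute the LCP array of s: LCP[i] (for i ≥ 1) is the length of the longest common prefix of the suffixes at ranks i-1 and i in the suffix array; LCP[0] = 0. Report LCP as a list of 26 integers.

[0, 1, 2, 1, 0, 1, 1, 1, 1, 0, 1, 2, 1, 2, 3, 1, 2, 1, 0, 1, 1, 1, 1, 0, 1, 1]

rank | idx | suffix
   0 |   4 | abdccddbcecbacadebeacb
   1 |  16 | acadebeacb
   2 |  23 | acb
   3 |  18 | adebeacb
   4 |  25 | b
   5 |  15 | bacadebeacb
   6 |  11 | bcecbacadebeacb
   7 |   5 | bdccddbcecbacadebeacb
   8 |  21 | beacb
   9 |  17 | cadebeacb
  10 |  24 | cb
  11 |  14 | cbacadebeacb
  12 |   0 | cccdabdccddbcecbacadebeacb
  13 |   1 | ccdabdccddbcecbacadebeacb
  14 |   7 | ccddbcecbacadebeacb
  15 |   2 | cdabdccddbcecbacadebeacb
  16 |   8 | cddbcecbacadebeacb
  17 |  12 | cecbacadebeacb
  18 |   3 | dabdccddbcecbacadebeacb
  19 |  10 | dbcecbacadebeacb
  20 |   6 | dccddbcecbacadebeacb
  21 |   9 | ddbcecbacadebeacb
  22 |  19 | debeacb
  23 |  22 | eacb
  24 |  20 | ebeacb
  25 |  13 | ecbacadebeacb

SA = [4, 16, 23, 18, 25, 15, 11, 5, 21, 17, 24, 14, 0, 1, 7, 2, 8, 12, 3, 10, 6, 9, 19, 22, 20, 13]
i: (SA[i-1],SA[i]) lcp shared
  1: (4,16) 1 'a'
  2: (16,23) 2 'ac'
  3: (23,18) 1 'a'
  4: (18,25) 0 ''
  5: (25,15) 1 'b'
  6: (15,11) 1 'b'
  7: (11,5) 1 'b'
  8: (5,21) 1 'b'
  9: (21,17) 0 ''
  10: (17,24) 1 'c'
  11: (24,14) 2 'cb'
  12: (14,0) 1 'c'
  13: (0,1) 2 'cc'
  14: (1,7) 3 'ccd'
  15: (7,2) 1 'c'
  16: (2,8) 2 'cd'
  17: (8,12) 1 'c'
  18: (12,3) 0 ''
  19: (3,10) 1 'd'
  20: (10,6) 1 'd'
  21: (6,9) 1 'd'
  22: (9,19) 1 'd'
  23: (19,22) 0 ''
  24: (22,20) 1 'e'
  25: (20,13) 1 'e'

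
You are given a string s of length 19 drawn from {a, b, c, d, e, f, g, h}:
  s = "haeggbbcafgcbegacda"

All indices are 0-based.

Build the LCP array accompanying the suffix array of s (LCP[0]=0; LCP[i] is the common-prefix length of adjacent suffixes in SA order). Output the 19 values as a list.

rank→(start, suffix):
  0 → (18, 'a')
  1 → (15, 'acda')
  2 → (1, 'aeggbbcafgcbegacda')
  3 → (8, 'afgcbegacda')
  4 → (5, 'bbcafgcbegacda')
  5 → (6, 'bcafgcbegacda')
  6 → (12, 'begacda')
  7 → (7, 'cafgcbegacda')
  8 → (11, 'cbegacda')
  9 → (16, 'cda')
  10 → (17, 'da')
  11 → (13, 'egacda')
  12 → (2, 'eggbbcafgcbegacda')
  13 → (9, 'fgcbegacda')
  14 → (14, 'gacda')
  15 → (4, 'gbbcafgcbegacda')
  16 → (10, 'gcbegacda')
  17 → (3, 'ggbbcafgcbegacda')
  18 → (0, 'haeggbbcafgcbegacda')

SA = [18, 15, 1, 8, 5, 6, 12, 7, 11, 16, 17, 13, 2, 9, 14, 4, 10, 3, 0]
i: (SA[i-1],SA[i]) lcp shared
  1: (18,15) 1 'a'
  2: (15,1) 1 'a'
  3: (1,8) 1 'a'
  4: (8,5) 0 ''
  5: (5,6) 1 'b'
  6: (6,12) 1 'b'
  7: (12,7) 0 ''
  8: (7,11) 1 'c'
  9: (11,16) 1 'c'
  10: (16,17) 0 ''
  11: (17,13) 0 ''
  12: (13,2) 2 'eg'
  13: (2,9) 0 ''
  14: (9,14) 0 ''
  15: (14,4) 1 'g'
  16: (4,10) 1 'g'
  17: (10,3) 1 'g'
  18: (3,0) 0 ''

[0, 1, 1, 1, 0, 1, 1, 0, 1, 1, 0, 0, 2, 0, 0, 1, 1, 1, 0]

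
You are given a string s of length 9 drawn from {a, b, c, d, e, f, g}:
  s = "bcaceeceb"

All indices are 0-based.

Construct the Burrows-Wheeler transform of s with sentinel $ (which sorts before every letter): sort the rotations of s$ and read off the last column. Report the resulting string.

bce$beacec

rank  rotation    last
    0  $bcaceeceb  b
    1  aceeceb$bc  c
    2  b$bcaceece  e
    3  bcaceeceb$  $
    4  caceeceb$b  b
    5  ceb$bcacee  e
    6  ceeceb$bca  a
    7  eb$bcaceec  c
    8  eceb$bcace  e
    9  eeceb$bcac  c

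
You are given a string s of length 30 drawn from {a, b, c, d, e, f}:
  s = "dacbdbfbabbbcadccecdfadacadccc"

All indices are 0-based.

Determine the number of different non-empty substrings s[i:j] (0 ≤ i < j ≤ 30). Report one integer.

rank→(start, suffix):
  0 → (8, 'abbbcadccecdfadacadccc')
  1 → (23, 'acadccc')
  2 → (1, 'acbdbfbabbbcadccecdfadacadccc')
  3 → (21, 'adacadccc')
  4 → (25, 'adccc')
  5 → (13, 'adccecdfadacadccc')
  6 → (7, 'babbbcadccecdfadacadccc')
  7 → (9, 'bbbcadccecdfadacadccc')
  8 → (10, 'bbcadccecdfadacadccc')
  9 → (11, 'bcadccecdfadacadccc')
  10 → (3, 'bdbfbabbbcadccecdfadacadccc')
  11 → (5, 'bfbabbbcadccecdfadacadccc')
  12 → (29, 'c')
  13 → (24, 'cadccc')
  14 → (12, 'cadccecdfadacadccc')
  15 → (2, 'cbdbfbabbbcadccecdfadacadccc')
  16 → (28, 'cc')
  17 → (27, 'ccc')
  18 → (15, 'ccecdfadacadccc')
  19 → (18, 'cdfadacadccc')
  20 → (16, 'cecdfadacadccc')
  21 → (22, 'dacadccc')
  22 → (0, 'dacbdbfbabbbcadccecdfadacadccc')
  23 → (4, 'dbfbabbbcadccecdfadacadccc')
  24 → (26, 'dccc')
  25 → (14, 'dccecdfadacadccc')
  26 → (19, 'dfadacadccc')
  27 → (17, 'ecdfadacadccc')
  28 → (20, 'fadacadccc')
  29 → (6, 'fbabbbcadccecdfadacadccc')

SA = [8, 23, 1, 21, 25, 13, 7, 9, 10, 11, 3, 5, 29, 24, 12, 2, 28, 27, 15, 18, 16, 22, 0, 4, 26, 14, 19, 17, 20, 6]
[i] adj suffixes → lcp
  [1] 8/23 → 1 ('a')
  [2] 23/1 → 2 ('ac')
  [3] 1/21 → 1 ('a')
  [4] 21/25 → 2 ('ad')
  [5] 25/13 → 4 ('adcc')
  [6] 13/7 → 0 ('')
  [7] 7/9 → 1 ('b')
  [8] 9/10 → 2 ('bb')
  [9] 10/11 → 1 ('b')
  [10] 11/3 → 1 ('b')
  [11] 3/5 → 1 ('b')
  [12] 5/29 → 0 ('')
  [13] 29/24 → 1 ('c')
  [14] 24/12 → 5 ('cadcc')
  [15] 12/2 → 1 ('c')
  [16] 2/28 → 1 ('c')
  [17] 28/27 → 2 ('cc')
  [18] 27/15 → 2 ('cc')
  [19] 15/18 → 1 ('c')
  [20] 18/16 → 1 ('c')
  [21] 16/22 → 0 ('')
  [22] 22/0 → 3 ('dac')
  [23] 0/4 → 1 ('d')
  [24] 4/26 → 1 ('d')
  [25] 26/14 → 3 ('dcc')
  [26] 14/19 → 1 ('d')
  [27] 19/17 → 0 ('')
  [28] 17/20 → 0 ('')
  [29] 20/6 → 1 ('f')

n(n+1)/2 = 30·31/2 = 465
Σ LCP = 0 + 1 + 2 + 1 + 2 + 4 + 0 + 1 + 2 + 1 + 1 + 1 + 0 + 1 + 5 + 1 + 1 + 2 + 2 + 1 + 1 + 0 + 3 + 1 + 1 + 3 + 1 + 0 + 0 + 1 = 40
distinct = 465 − 40 = 425

425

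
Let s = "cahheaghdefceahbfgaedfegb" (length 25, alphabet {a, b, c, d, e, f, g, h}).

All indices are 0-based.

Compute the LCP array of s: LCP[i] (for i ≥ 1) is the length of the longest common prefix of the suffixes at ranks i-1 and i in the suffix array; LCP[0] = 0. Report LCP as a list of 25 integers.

[0, 1, 1, 2, 0, 1, 0, 1, 0, 1, 0, 2, 1, 1, 1, 0, 1, 1, 0, 1, 1, 0, 1, 1, 1]

sorted suffixes:
  #0 SA[0]=18  'aedfegb'
  #1 SA[1]=5  'aghdefceahbfgaedfegb'
  #2 SA[2]=13  'ahbfgaedfegb'
  #3 SA[3]=1  'ahheaghdefceahbfgaedfegb'
  #4 SA[4]=24  'b'
  #5 SA[5]=15  'bfgaedfegb'
  #6 SA[6]=0  'cahheaghdefceahbfgaedfegb'
  #7 SA[7]=11  'ceahbfgaedfegb'
  #8 SA[8]=8  'defceahbfgaedfegb'
  #9 SA[9]=20  'dfegb'
  #10 SA[10]=4  'eaghdefceahbfgaedfegb'
  #11 SA[11]=12  'eahbfgaedfegb'
  #12 SA[12]=19  'edfegb'
  #13 SA[13]=9  'efceahbfgaedfegb'
  #14 SA[14]=22  'egb'
  #15 SA[15]=10  'fceahbfgaedfegb'
  #16 SA[16]=21  'fegb'
  #17 SA[17]=16  'fgaedfegb'
  #18 SA[18]=17  'gaedfegb'
  #19 SA[19]=23  'gb'
  #20 SA[20]=6  'ghdefceahbfgaedfegb'
  #21 SA[21]=14  'hbfgaedfegb'
  #22 SA[22]=7  'hdefceahbfgaedfegb'
  #23 SA[23]=3  'heaghdefceahbfgaedfegb'
  #24 SA[24]=2  'hheaghdefceahbfgaedfegb'

SA = [18, 5, 13, 1, 24, 15, 0, 11, 8, 20, 4, 12, 19, 9, 22, 10, 21, 16, 17, 23, 6, 14, 7, 3, 2]
rank  pair      lcp
   1  s[18:],s[5:]  1  'a'
   2  s[5:],s[13:]  1  'a'
   3  s[13:],s[1:]  2  'ah'
   4  s[1:],s[24:]  0  ''
   5  s[24:],s[15:]  1  'b'
   6  s[15:],s[0:]  0  ''
   7  s[0:],s[11:]  1  'c'
   8  s[11:],s[8:]  0  ''
   9  s[8:],s[20:]  1  'd'
  10  s[20:],s[4:]  0  ''
  11  s[4:],s[12:]  2  'ea'
  12  s[12:],s[19:]  1  'e'
  13  s[19:],s[9:]  1  'e'
  14  s[9:],s[22:]  1  'e'
  15  s[22:],s[10:]  0  ''
  16  s[10:],s[21:]  1  'f'
  17  s[21:],s[16:]  1  'f'
  18  s[16:],s[17:]  0  ''
  19  s[17:],s[23:]  1  'g'
  20  s[23:],s[6:]  1  'g'
  21  s[6:],s[14:]  0  ''
  22  s[14:],s[7:]  1  'h'
  23  s[7:],s[3:]  1  'h'
  24  s[3:],s[2:]  1  'h'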